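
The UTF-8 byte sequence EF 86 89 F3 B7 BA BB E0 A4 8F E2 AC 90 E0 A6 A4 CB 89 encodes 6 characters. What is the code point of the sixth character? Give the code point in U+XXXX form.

U+02C9

Offset 0: leading byte 0xEF = 11101111 → 3-byte char #1 = EF 86 89.
Offset 3: leading byte 0xF3 = 11110011 → 4-byte char #2 = F3 B7 BA BB.
Offset 7: leading byte 0xE0 = 11100000 → 3-byte char #3 = E0 A4 8F.
Offset 10: leading byte 0xE2 = 11100010 → 3-byte char #4 = E2 AC 90.
Offset 13: leading byte 0xE0 = 11100000 → 3-byte char #5 = E0 A6 A4.
Offset 16: leading byte 0xCB = 11001011 → 2-byte char #6 = CB 89.
Leading byte 0xCB = 11001011 matches 110xxxxx → 2-byte sequence.
Byte 1: 0xCB = 11001011, payload 01011 (5 bits).
Byte 2: 0x89 = 10001001 (10xxxxxx ✓), payload 001001.
Concatenate: 01011001001 = 0x2C9 (11 bits → U+02C9).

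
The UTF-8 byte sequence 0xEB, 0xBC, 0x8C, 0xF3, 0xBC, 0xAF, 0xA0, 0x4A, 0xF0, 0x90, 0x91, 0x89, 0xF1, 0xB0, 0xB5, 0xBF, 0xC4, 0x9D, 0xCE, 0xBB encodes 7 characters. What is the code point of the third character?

U+004A

Offset 0: leading byte 0xEB = 11101011 → 3-byte char #1 = EB BC 8C.
Offset 3: leading byte 0xF3 = 11110011 → 4-byte char #2 = F3 BC AF A0.
Offset 7: leading byte 0x4A = 01001010 → 1-byte char #3 = 4A.
Leading byte 0x4A = 01001010 matches 0xxxxxxx → 1-byte sequence.
Byte 1: 0x4A = 01001010, payload 1001010 (7 bits).
Concatenate: 1001010 = 0x4A (7 bits → U+004A).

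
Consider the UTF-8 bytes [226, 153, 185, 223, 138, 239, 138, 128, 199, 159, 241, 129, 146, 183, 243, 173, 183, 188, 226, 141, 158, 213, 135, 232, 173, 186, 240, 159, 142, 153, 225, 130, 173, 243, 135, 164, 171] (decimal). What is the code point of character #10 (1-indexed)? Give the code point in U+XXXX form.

U+1F399

Offset 0: leading byte 0xE2 = 11100010 → 3-byte char #1 = E2 99 B9.
Offset 3: leading byte 0xDF = 11011111 → 2-byte char #2 = DF 8A.
Offset 5: leading byte 0xEF = 11101111 → 3-byte char #3 = EF 8A 80.
Offset 8: leading byte 0xC7 = 11000111 → 2-byte char #4 = C7 9F.
Offset 10: leading byte 0xF1 = 11110001 → 4-byte char #5 = F1 81 92 B7.
Offset 14: leading byte 0xF3 = 11110011 → 4-byte char #6 = F3 AD B7 BC.
Offset 18: leading byte 0xE2 = 11100010 → 3-byte char #7 = E2 8D 9E.
Offset 21: leading byte 0xD5 = 11010101 → 2-byte char #8 = D5 87.
Offset 23: leading byte 0xE8 = 11101000 → 3-byte char #9 = E8 AD BA.
Offset 26: leading byte 0xF0 = 11110000 → 4-byte char #10 = F0 9F 8E 99.
Leading byte 0xF0 = 11110000 matches 11110xxx → 4-byte sequence.
Byte 1: 0xF0 = 11110000, payload 000 (3 bits).
Byte 2: 0x9F = 10011111 (10xxxxxx ✓), payload 011111.
Byte 3: 0x8E = 10001110 (10xxxxxx ✓), payload 001110.
Byte 4: 0x99 = 10011001 (10xxxxxx ✓), payload 011001.
Concatenate: 000011111001110011001 = 0x1F399 (21 bits → U+1F399).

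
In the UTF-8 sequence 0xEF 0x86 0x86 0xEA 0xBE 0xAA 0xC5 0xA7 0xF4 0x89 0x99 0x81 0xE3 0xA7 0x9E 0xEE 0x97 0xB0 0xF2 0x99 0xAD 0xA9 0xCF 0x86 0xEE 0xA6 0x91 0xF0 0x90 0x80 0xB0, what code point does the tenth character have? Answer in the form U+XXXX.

Offset 0: leading byte 0xEF = 11101111 → 3-byte char #1 = EF 86 86.
Offset 3: leading byte 0xEA = 11101010 → 3-byte char #2 = EA BE AA.
Offset 6: leading byte 0xC5 = 11000101 → 2-byte char #3 = C5 A7.
Offset 8: leading byte 0xF4 = 11110100 → 4-byte char #4 = F4 89 99 81.
Offset 12: leading byte 0xE3 = 11100011 → 3-byte char #5 = E3 A7 9E.
Offset 15: leading byte 0xEE = 11101110 → 3-byte char #6 = EE 97 B0.
Offset 18: leading byte 0xF2 = 11110010 → 4-byte char #7 = F2 99 AD A9.
Offset 22: leading byte 0xCF = 11001111 → 2-byte char #8 = CF 86.
Offset 24: leading byte 0xEE = 11101110 → 3-byte char #9 = EE A6 91.
Offset 27: leading byte 0xF0 = 11110000 → 4-byte char #10 = F0 90 80 B0.
Leading byte 0xF0 = 11110000 matches 11110xxx → 4-byte sequence.
Byte 1: 0xF0 = 11110000, payload 000 (3 bits).
Byte 2: 0x90 = 10010000 (10xxxxxx ✓), payload 010000.
Byte 3: 0x80 = 10000000 (10xxxxxx ✓), payload 000000.
Byte 4: 0xB0 = 10110000 (10xxxxxx ✓), payload 110000.
Concatenate: 000010000000000110000 = 0x10030 (21 bits → U+10030).

U+10030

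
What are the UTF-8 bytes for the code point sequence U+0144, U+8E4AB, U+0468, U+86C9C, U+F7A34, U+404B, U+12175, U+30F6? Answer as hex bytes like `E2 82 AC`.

U+0144: 2-byte form → C5 84.
U+8E4AB: 4-byte form → F2 8E 92 AB.
U+0468: 2-byte form → D1 A8.
U+86C9C: 4-byte form → F2 86 B2 9C.
U+F7A34: 4-byte form → F3 B7 A8 B4.
U+404B: 3-byte form → E4 81 8B.
U+12175: 4-byte form → F0 92 85 B5.
U+30F6: 3-byte form → E3 83 B6.
Concatenated (26 bytes): C5 84 F2 8E 92 AB D1 A8 F2 86 B2 9C F3 B7 A8 B4 E4 81 8B F0 92 85 B5 E3 83 B6.

C5 84 F2 8E 92 AB D1 A8 F2 86 B2 9C F3 B7 A8 B4 E4 81 8B F0 92 85 B5 E3 83 B6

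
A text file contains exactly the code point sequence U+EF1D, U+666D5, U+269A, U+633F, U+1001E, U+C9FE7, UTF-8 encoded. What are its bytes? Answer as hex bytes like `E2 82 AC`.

EE BC 9D F1 A6 9B 95 E2 9A 9A E6 8C BF F0 90 80 9E F3 89 BF A7

U+EF1D: 3-byte form → EE BC 9D.
U+666D5: 4-byte form → F1 A6 9B 95.
U+269A: 3-byte form → E2 9A 9A.
U+633F: 3-byte form → E6 8C BF.
U+1001E: 4-byte form → F0 90 80 9E.
U+C9FE7: 4-byte form → F3 89 BF A7.
Concatenated (21 bytes): EE BC 9D F1 A6 9B 95 E2 9A 9A E6 8C BF F0 90 80 9E F3 89 BF A7.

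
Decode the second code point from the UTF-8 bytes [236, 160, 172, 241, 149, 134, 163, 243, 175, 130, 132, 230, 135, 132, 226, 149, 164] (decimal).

U+551A3

Offset 0: leading byte 0xEC = 11101100 → 3-byte char #1 = EC A0 AC.
Offset 3: leading byte 0xF1 = 11110001 → 4-byte char #2 = F1 95 86 A3.
Leading byte 0xF1 = 11110001 matches 11110xxx → 4-byte sequence.
Byte 1: 0xF1 = 11110001, payload 001 (3 bits).
Byte 2: 0x95 = 10010101 (10xxxxxx ✓), payload 010101.
Byte 3: 0x86 = 10000110 (10xxxxxx ✓), payload 000110.
Byte 4: 0xA3 = 10100011 (10xxxxxx ✓), payload 100011.
Concatenate: 001010101000110100011 = 0x551A3 (21 bits → U+551A3).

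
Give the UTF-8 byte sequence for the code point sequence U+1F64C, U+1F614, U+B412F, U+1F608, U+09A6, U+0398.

F0 9F 99 8C F0 9F 98 94 F2 B4 84 AF F0 9F 98 88 E0 A6 A6 CE 98

U+1F64C: 4-byte form → F0 9F 99 8C.
U+1F614: 4-byte form → F0 9F 98 94.
U+B412F: 4-byte form → F2 B4 84 AF.
U+1F608: 4-byte form → F0 9F 98 88.
U+09A6: 3-byte form → E0 A6 A6.
U+0398: 2-byte form → CE 98.
Concatenated (21 bytes): F0 9F 99 8C F0 9F 98 94 F2 B4 84 AF F0 9F 98 88 E0 A6 A6 CE 98.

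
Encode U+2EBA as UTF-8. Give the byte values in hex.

E2 BA BA

U+2EBA = 0x2EBA = 11962 decimal. In range U+0800–U+FFFF → 3-byte form: 1110xxxx 10xxxxxx 10xxxxxx.
Binary (16 bits): 0010111010111010.
Split 4+6+6: 0010 | 111010 | 111010.
Byte 1: 11100010 = 0xE2.
Byte 2: 10111010 = 0xBA.
Byte 3: 10111010 = 0xBA.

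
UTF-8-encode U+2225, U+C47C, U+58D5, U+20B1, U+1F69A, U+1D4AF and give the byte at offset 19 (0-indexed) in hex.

U+2225 → 3-byte form E2 88 A5 at offsets 0–2.
U+C47C → 3-byte form EC 91 BC at offsets 3–5.
U+58D5 → 3-byte form E5 A3 95 at offsets 6–8.
U+20B1 → 3-byte form E2 82 B1 at offsets 9–11.
U+1F69A → 4-byte form F0 9F 9A 9A at offsets 12–15.
U+1D4AF → 4-byte form F0 9D 92 AF at offsets 16–19.
Offset 19 falls in char 6's range; it's byte 4 of F0 9D 92 AF = 0xAF.

0xAF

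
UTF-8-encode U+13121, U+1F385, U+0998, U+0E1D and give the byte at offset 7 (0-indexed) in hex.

U+13121 → 4-byte form F0 93 84 A1 at offsets 0–3.
U+1F385 → 4-byte form F0 9F 8E 85 at offsets 4–7.
Offset 7 falls in char 2's range; it's byte 4 of F0 9F 8E 85 = 0x85.

0x85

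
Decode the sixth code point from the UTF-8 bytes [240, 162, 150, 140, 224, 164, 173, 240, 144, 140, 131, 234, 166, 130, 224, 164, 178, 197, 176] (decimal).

U+0170

Offset 0: leading byte 0xF0 = 11110000 → 4-byte char #1 = F0 A2 96 8C.
Offset 4: leading byte 0xE0 = 11100000 → 3-byte char #2 = E0 A4 AD.
Offset 7: leading byte 0xF0 = 11110000 → 4-byte char #3 = F0 90 8C 83.
Offset 11: leading byte 0xEA = 11101010 → 3-byte char #4 = EA A6 82.
Offset 14: leading byte 0xE0 = 11100000 → 3-byte char #5 = E0 A4 B2.
Offset 17: leading byte 0xC5 = 11000101 → 2-byte char #6 = C5 B0.
Leading byte 0xC5 = 11000101 matches 110xxxxx → 2-byte sequence.
Byte 1: 0xC5 = 11000101, payload 00101 (5 bits).
Byte 2: 0xB0 = 10110000 (10xxxxxx ✓), payload 110000.
Concatenate: 00101110000 = 0x170 (11 bits → U+0170).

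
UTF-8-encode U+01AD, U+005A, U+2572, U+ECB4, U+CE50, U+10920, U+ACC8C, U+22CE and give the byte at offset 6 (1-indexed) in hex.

1-indexed offset 6 is 0-indexed offset 5.
U+01AD → 2-byte form C6 AD at offsets 0–1.
U+005A → 1-byte form 5A at offsets 2–2.
U+2572 → 3-byte form E2 95 B2 at offsets 3–5.
Offset 5 falls in char 3's range; it's byte 3 of E2 95 B2 = 0xB2.

0xB2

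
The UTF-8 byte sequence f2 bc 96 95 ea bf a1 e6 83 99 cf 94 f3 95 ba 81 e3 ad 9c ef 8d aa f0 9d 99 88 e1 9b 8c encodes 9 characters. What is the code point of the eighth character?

U+1D648

Offset 0: leading byte 0xF2 = 11110010 → 4-byte char #1 = F2 BC 96 95.
Offset 4: leading byte 0xEA = 11101010 → 3-byte char #2 = EA BF A1.
Offset 7: leading byte 0xE6 = 11100110 → 3-byte char #3 = E6 83 99.
Offset 10: leading byte 0xCF = 11001111 → 2-byte char #4 = CF 94.
Offset 12: leading byte 0xF3 = 11110011 → 4-byte char #5 = F3 95 BA 81.
Offset 16: leading byte 0xE3 = 11100011 → 3-byte char #6 = E3 AD 9C.
Offset 19: leading byte 0xEF = 11101111 → 3-byte char #7 = EF 8D AA.
Offset 22: leading byte 0xF0 = 11110000 → 4-byte char #8 = F0 9D 99 88.
Leading byte 0xF0 = 11110000 matches 11110xxx → 4-byte sequence.
Byte 1: 0xF0 = 11110000, payload 000 (3 bits).
Byte 2: 0x9D = 10011101 (10xxxxxx ✓), payload 011101.
Byte 3: 0x99 = 10011001 (10xxxxxx ✓), payload 011001.
Byte 4: 0x88 = 10001000 (10xxxxxx ✓), payload 001000.
Concatenate: 000011101011001001000 = 0x1D648 (21 bits → U+1D648).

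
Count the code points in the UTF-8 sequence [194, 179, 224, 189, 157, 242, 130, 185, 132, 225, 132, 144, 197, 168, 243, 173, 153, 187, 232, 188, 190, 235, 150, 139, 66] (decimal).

Byte at offset 0: 0xC2 = 11000010 → 2-byte char (#1). Advance 2.
Byte at offset 2: 0xE0 = 11100000 → 3-byte char (#2). Advance 3.
Byte at offset 5: 0xF2 = 11110010 → 4-byte char (#3). Advance 4.
Byte at offset 9: 0xE1 = 11100001 → 3-byte char (#4). Advance 3.
Byte at offset 12: 0xC5 = 11000101 → 2-byte char (#5). Advance 2.
Byte at offset 14: 0xF3 = 11110011 → 4-byte char (#6). Advance 4.
Byte at offset 18: 0xE8 = 11101000 → 3-byte char (#7). Advance 3.
Byte at offset 21: 0xEB = 11101011 → 3-byte char (#8). Advance 3.
Byte at offset 24: 0x42 = 01000010 → 1-byte char (#9). Advance 1.
Reached end at offset 25 after 9 code points.

9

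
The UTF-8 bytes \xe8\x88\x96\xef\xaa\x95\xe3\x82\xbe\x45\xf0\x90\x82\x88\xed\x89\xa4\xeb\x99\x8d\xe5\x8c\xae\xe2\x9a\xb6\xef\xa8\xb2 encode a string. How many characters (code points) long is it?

10

Byte at offset 0: 0xE8 = 11101000 → 3-byte char (#1). Advance 3.
Byte at offset 3: 0xEF = 11101111 → 3-byte char (#2). Advance 3.
Byte at offset 6: 0xE3 = 11100011 → 3-byte char (#3). Advance 3.
Byte at offset 9: 0x45 = 01000101 → 1-byte char (#4). Advance 1.
Byte at offset 10: 0xF0 = 11110000 → 4-byte char (#5). Advance 4.
Byte at offset 14: 0xED = 11101101 → 3-byte char (#6). Advance 3.
Byte at offset 17: 0xEB = 11101011 → 3-byte char (#7). Advance 3.
Byte at offset 20: 0xE5 = 11100101 → 3-byte char (#8). Advance 3.
Byte at offset 23: 0xE2 = 11100010 → 3-byte char (#9). Advance 3.
Byte at offset 26: 0xEF = 11101111 → 3-byte char (#10). Advance 3.
Reached end at offset 29 after 10 code points.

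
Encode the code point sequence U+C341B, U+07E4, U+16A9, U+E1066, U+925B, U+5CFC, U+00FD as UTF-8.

F3 83 90 9B DF A4 E1 9A A9 F3 A1 81 A6 E9 89 9B E5 B3 BC C3 BD

U+C341B: 4-byte form → F3 83 90 9B.
U+07E4: 2-byte form → DF A4.
U+16A9: 3-byte form → E1 9A A9.
U+E1066: 4-byte form → F3 A1 81 A6.
U+925B: 3-byte form → E9 89 9B.
U+5CFC: 3-byte form → E5 B3 BC.
U+00FD: 2-byte form → C3 BD.
Concatenated (21 bytes): F3 83 90 9B DF A4 E1 9A A9 F3 A1 81 A6 E9 89 9B E5 B3 BC C3 BD.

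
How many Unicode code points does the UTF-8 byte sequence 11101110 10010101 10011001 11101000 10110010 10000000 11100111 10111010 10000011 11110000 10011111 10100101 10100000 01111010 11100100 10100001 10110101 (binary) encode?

6

Byte at offset 0: 0xEE = 11101110 → 3-byte char (#1). Advance 3.
Byte at offset 3: 0xE8 = 11101000 → 3-byte char (#2). Advance 3.
Byte at offset 6: 0xE7 = 11100111 → 3-byte char (#3). Advance 3.
Byte at offset 9: 0xF0 = 11110000 → 4-byte char (#4). Advance 4.
Byte at offset 13: 0x7A = 01111010 → 1-byte char (#5). Advance 1.
Byte at offset 14: 0xE4 = 11100100 → 3-byte char (#6). Advance 3.
Reached end at offset 17 after 6 code points.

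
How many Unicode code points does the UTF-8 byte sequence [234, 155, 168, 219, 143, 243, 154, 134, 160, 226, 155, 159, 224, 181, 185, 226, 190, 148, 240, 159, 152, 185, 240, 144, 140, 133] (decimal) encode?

8

Byte at offset 0: 0xEA = 11101010 → 3-byte char (#1). Advance 3.
Byte at offset 3: 0xDB = 11011011 → 2-byte char (#2). Advance 2.
Byte at offset 5: 0xF3 = 11110011 → 4-byte char (#3). Advance 4.
Byte at offset 9: 0xE2 = 11100010 → 3-byte char (#4). Advance 3.
Byte at offset 12: 0xE0 = 11100000 → 3-byte char (#5). Advance 3.
Byte at offset 15: 0xE2 = 11100010 → 3-byte char (#6). Advance 3.
Byte at offset 18: 0xF0 = 11110000 → 4-byte char (#7). Advance 4.
Byte at offset 22: 0xF0 = 11110000 → 4-byte char (#8). Advance 4.
Reached end at offset 26 after 8 code points.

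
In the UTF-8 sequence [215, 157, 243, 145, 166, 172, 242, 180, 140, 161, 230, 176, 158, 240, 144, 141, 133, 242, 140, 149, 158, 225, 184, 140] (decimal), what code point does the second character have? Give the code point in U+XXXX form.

Offset 0: leading byte 0xD7 = 11010111 → 2-byte char #1 = D7 9D.
Offset 2: leading byte 0xF3 = 11110011 → 4-byte char #2 = F3 91 A6 AC.
Leading byte 0xF3 = 11110011 matches 11110xxx → 4-byte sequence.
Byte 1: 0xF3 = 11110011, payload 011 (3 bits).
Byte 2: 0x91 = 10010001 (10xxxxxx ✓), payload 010001.
Byte 3: 0xA6 = 10100110 (10xxxxxx ✓), payload 100110.
Byte 4: 0xAC = 10101100 (10xxxxxx ✓), payload 101100.
Concatenate: 011010001100110101100 = 0xD19AC (21 bits → U+D19AC).

U+D19AC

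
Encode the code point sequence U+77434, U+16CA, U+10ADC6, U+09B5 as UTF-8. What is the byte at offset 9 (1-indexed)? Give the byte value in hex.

1-indexed offset 9 is 0-indexed offset 8.
U+77434 → 4-byte form F1 B7 90 B4 at offsets 0–3.
U+16CA → 3-byte form E1 9B 8A at offsets 4–6.
U+10ADC6 → 4-byte form F4 8A B7 86 at offsets 7–10.
Offset 8 falls in char 3's range; it's byte 2 of F4 8A B7 86 = 0x8A.

0x8A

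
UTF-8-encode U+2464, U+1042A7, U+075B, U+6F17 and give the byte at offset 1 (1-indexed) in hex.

1-indexed offset 1 is 0-indexed offset 0.
U+2464 → 3-byte form E2 91 A4 at offsets 0–2.
Offset 0 falls in char 1's range; it's byte 1 of E2 91 A4 = 0xE2.

0xE2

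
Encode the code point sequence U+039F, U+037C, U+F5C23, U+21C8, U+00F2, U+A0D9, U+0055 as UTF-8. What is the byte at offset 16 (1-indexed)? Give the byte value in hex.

1-indexed offset 16 is 0-indexed offset 15.
U+039F → 2-byte form CE 9F at offsets 0–1.
U+037C → 2-byte form CD BC at offsets 2–3.
U+F5C23 → 4-byte form F3 B5 B0 A3 at offsets 4–7.
U+21C8 → 3-byte form E2 87 88 at offsets 8–10.
U+00F2 → 2-byte form C3 B2 at offsets 11–12.
U+A0D9 → 3-byte form EA 83 99 at offsets 13–15.
Offset 15 falls in char 6's range; it's byte 3 of EA 83 99 = 0x99.

0x99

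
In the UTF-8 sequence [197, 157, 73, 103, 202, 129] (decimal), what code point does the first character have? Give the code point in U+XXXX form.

Offset 0: leading byte 0xC5 = 11000101 → 2-byte char #1 = C5 9D.
Leading byte 0xC5 = 11000101 matches 110xxxxx → 2-byte sequence.
Byte 1: 0xC5 = 11000101, payload 00101 (5 bits).
Byte 2: 0x9D = 10011101 (10xxxxxx ✓), payload 011101.
Concatenate: 00101011101 = 0x15D (11 bits → U+015D).

U+015D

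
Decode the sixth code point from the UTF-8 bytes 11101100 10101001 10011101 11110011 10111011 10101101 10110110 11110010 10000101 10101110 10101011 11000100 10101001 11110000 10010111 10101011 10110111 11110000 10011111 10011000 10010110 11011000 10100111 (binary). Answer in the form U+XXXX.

Offset 0: leading byte 0xEC = 11101100 → 3-byte char #1 = EC A9 9D.
Offset 3: leading byte 0xF3 = 11110011 → 4-byte char #2 = F3 BB AD B6.
Offset 7: leading byte 0xF2 = 11110010 → 4-byte char #3 = F2 85 AE AB.
Offset 11: leading byte 0xC4 = 11000100 → 2-byte char #4 = C4 A9.
Offset 13: leading byte 0xF0 = 11110000 → 4-byte char #5 = F0 97 AB B7.
Offset 17: leading byte 0xF0 = 11110000 → 4-byte char #6 = F0 9F 98 96.
Leading byte 0xF0 = 11110000 matches 11110xxx → 4-byte sequence.
Byte 1: 0xF0 = 11110000, payload 000 (3 bits).
Byte 2: 0x9F = 10011111 (10xxxxxx ✓), payload 011111.
Byte 3: 0x98 = 10011000 (10xxxxxx ✓), payload 011000.
Byte 4: 0x96 = 10010110 (10xxxxxx ✓), payload 010110.
Concatenate: 000011111011000010110 = 0x1F616 (21 bits → U+1F616).

U+1F616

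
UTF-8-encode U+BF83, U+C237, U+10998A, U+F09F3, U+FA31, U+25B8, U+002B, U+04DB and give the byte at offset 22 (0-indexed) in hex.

0x9B

U+BF83 → 3-byte form EB BE 83 at offsets 0–2.
U+C237 → 3-byte form EC 88 B7 at offsets 3–5.
U+10998A → 4-byte form F4 89 A6 8A at offsets 6–9.
U+F09F3 → 4-byte form F3 B0 A7 B3 at offsets 10–13.
U+FA31 → 3-byte form EF A8 B1 at offsets 14–16.
U+25B8 → 3-byte form E2 96 B8 at offsets 17–19.
U+002B → 1-byte form 2B at offsets 20–20.
U+04DB → 2-byte form D3 9B at offsets 21–22.
Offset 22 falls in char 8's range; it's byte 2 of D3 9B = 0x9B.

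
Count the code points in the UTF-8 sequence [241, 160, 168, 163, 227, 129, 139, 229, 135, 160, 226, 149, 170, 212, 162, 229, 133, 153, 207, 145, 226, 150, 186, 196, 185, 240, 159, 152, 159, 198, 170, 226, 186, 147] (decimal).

Byte at offset 0: 0xF1 = 11110001 → 4-byte char (#1). Advance 4.
Byte at offset 4: 0xE3 = 11100011 → 3-byte char (#2). Advance 3.
Byte at offset 7: 0xE5 = 11100101 → 3-byte char (#3). Advance 3.
Byte at offset 10: 0xE2 = 11100010 → 3-byte char (#4). Advance 3.
Byte at offset 13: 0xD4 = 11010100 → 2-byte char (#5). Advance 2.
Byte at offset 15: 0xE5 = 11100101 → 3-byte char (#6). Advance 3.
Byte at offset 18: 0xCF = 11001111 → 2-byte char (#7). Advance 2.
Byte at offset 20: 0xE2 = 11100010 → 3-byte char (#8). Advance 3.
Byte at offset 23: 0xC4 = 11000100 → 2-byte char (#9). Advance 2.
Byte at offset 25: 0xF0 = 11110000 → 4-byte char (#10). Advance 4.
Byte at offset 29: 0xC6 = 11000110 → 2-byte char (#11). Advance 2.
Byte at offset 31: 0xE2 = 11100010 → 3-byte char (#12). Advance 3.
Reached end at offset 34 after 12 code points.

12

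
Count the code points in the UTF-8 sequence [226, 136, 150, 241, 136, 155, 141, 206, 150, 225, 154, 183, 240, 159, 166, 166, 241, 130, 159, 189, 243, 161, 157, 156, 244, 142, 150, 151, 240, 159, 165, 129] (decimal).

Byte at offset 0: 0xE2 = 11100010 → 3-byte char (#1). Advance 3.
Byte at offset 3: 0xF1 = 11110001 → 4-byte char (#2). Advance 4.
Byte at offset 7: 0xCE = 11001110 → 2-byte char (#3). Advance 2.
Byte at offset 9: 0xE1 = 11100001 → 3-byte char (#4). Advance 3.
Byte at offset 12: 0xF0 = 11110000 → 4-byte char (#5). Advance 4.
Byte at offset 16: 0xF1 = 11110001 → 4-byte char (#6). Advance 4.
Byte at offset 20: 0xF3 = 11110011 → 4-byte char (#7). Advance 4.
Byte at offset 24: 0xF4 = 11110100 → 4-byte char (#8). Advance 4.
Byte at offset 28: 0xF0 = 11110000 → 4-byte char (#9). Advance 4.
Reached end at offset 32 after 9 code points.

9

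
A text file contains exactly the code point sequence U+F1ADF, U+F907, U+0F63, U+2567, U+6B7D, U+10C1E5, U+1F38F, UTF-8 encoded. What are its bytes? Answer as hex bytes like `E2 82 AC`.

F3 B1 AB 9F EF A4 87 E0 BD A3 E2 95 A7 E6 AD BD F4 8C 87 A5 F0 9F 8E 8F

U+F1ADF: 4-byte form → F3 B1 AB 9F.
U+F907: 3-byte form → EF A4 87.
U+0F63: 3-byte form → E0 BD A3.
U+2567: 3-byte form → E2 95 A7.
U+6B7D: 3-byte form → E6 AD BD.
U+10C1E5: 4-byte form → F4 8C 87 A5.
U+1F38F: 4-byte form → F0 9F 8E 8F.
Concatenated (24 bytes): F3 B1 AB 9F EF A4 87 E0 BD A3 E2 95 A7 E6 AD BD F4 8C 87 A5 F0 9F 8E 8F.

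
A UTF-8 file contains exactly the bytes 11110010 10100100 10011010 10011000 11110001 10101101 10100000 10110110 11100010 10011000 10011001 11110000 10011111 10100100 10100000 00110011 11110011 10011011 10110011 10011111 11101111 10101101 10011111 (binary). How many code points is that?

7

Byte at offset 0: 0xF2 = 11110010 → 4-byte char (#1). Advance 4.
Byte at offset 4: 0xF1 = 11110001 → 4-byte char (#2). Advance 4.
Byte at offset 8: 0xE2 = 11100010 → 3-byte char (#3). Advance 3.
Byte at offset 11: 0xF0 = 11110000 → 4-byte char (#4). Advance 4.
Byte at offset 15: 0x33 = 00110011 → 1-byte char (#5). Advance 1.
Byte at offset 16: 0xF3 = 11110011 → 4-byte char (#6). Advance 4.
Byte at offset 20: 0xEF = 11101111 → 3-byte char (#7). Advance 3.
Reached end at offset 23 after 7 code points.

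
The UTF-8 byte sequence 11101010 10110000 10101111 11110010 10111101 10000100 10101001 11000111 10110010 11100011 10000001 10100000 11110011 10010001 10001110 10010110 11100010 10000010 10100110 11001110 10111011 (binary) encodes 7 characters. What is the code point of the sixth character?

Offset 0: leading byte 0xEA = 11101010 → 3-byte char #1 = EA B0 AF.
Offset 3: leading byte 0xF2 = 11110010 → 4-byte char #2 = F2 BD 84 A9.
Offset 7: leading byte 0xC7 = 11000111 → 2-byte char #3 = C7 B2.
Offset 9: leading byte 0xE3 = 11100011 → 3-byte char #4 = E3 81 A0.
Offset 12: leading byte 0xF3 = 11110011 → 4-byte char #5 = F3 91 8E 96.
Offset 16: leading byte 0xE2 = 11100010 → 3-byte char #6 = E2 82 A6.
Leading byte 0xE2 = 11100010 matches 1110xxxx → 3-byte sequence.
Byte 1: 0xE2 = 11100010, payload 0010 (4 bits).
Byte 2: 0x82 = 10000010 (10xxxxxx ✓), payload 000010.
Byte 3: 0xA6 = 10100110 (10xxxxxx ✓), payload 100110.
Concatenate: 0010000010100110 = 0x20A6 (16 bits → U+20A6).

U+20A6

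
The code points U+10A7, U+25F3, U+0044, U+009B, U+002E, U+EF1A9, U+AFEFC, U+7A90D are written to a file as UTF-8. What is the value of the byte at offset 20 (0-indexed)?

U+10A7 → 3-byte form E1 82 A7 at offsets 0–2.
U+25F3 → 3-byte form E2 97 B3 at offsets 3–5.
U+0044 → 1-byte form 44 at offsets 6–6.
U+009B → 2-byte form C2 9B at offsets 7–8.
U+002E → 1-byte form 2E at offsets 9–9.
U+EF1A9 → 4-byte form F3 AF 86 A9 at offsets 10–13.
U+AFEFC → 4-byte form F2 AF BB BC at offsets 14–17.
U+7A90D → 4-byte form F1 BA A4 8D at offsets 18–21.
Offset 20 falls in char 8's range; it's byte 3 of F1 BA A4 8D = 0xA4.

0xA4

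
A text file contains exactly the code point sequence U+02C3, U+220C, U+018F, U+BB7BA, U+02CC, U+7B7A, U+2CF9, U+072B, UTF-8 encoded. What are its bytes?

U+02C3: 2-byte form → CB 83.
U+220C: 3-byte form → E2 88 8C.
U+018F: 2-byte form → C6 8F.
U+BB7BA: 4-byte form → F2 BB 9E BA.
U+02CC: 2-byte form → CB 8C.
U+7B7A: 3-byte form → E7 AD BA.
U+2CF9: 3-byte form → E2 B3 B9.
U+072B: 2-byte form → DC AB.
Concatenated (21 bytes): CB 83 E2 88 8C C6 8F F2 BB 9E BA CB 8C E7 AD BA E2 B3 B9 DC AB.

CB 83 E2 88 8C C6 8F F2 BB 9E BA CB 8C E7 AD BA E2 B3 B9 DC AB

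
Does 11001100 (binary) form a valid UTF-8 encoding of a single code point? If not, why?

Leading byte 0xCC = 11001100 → 2-byte form, but only 1 byte is present.

invalid (sequence truncated)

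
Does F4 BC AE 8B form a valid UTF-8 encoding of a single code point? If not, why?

invalid (encodes a value above U+10FFFF)

Leading byte 0xF4 = 11110100 → 4-byte form.
Payload = 0x13CB8B, which exceeds U+10FFFF, the maximum Unicode code point. (Leading bytes F5–FF, or F4 followed by ≥ 0x90, are invalid.)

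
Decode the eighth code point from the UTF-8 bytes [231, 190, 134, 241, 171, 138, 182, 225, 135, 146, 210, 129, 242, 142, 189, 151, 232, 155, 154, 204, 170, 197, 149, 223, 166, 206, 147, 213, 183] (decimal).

U+0155

Offset 0: leading byte 0xE7 = 11100111 → 3-byte char #1 = E7 BE 86.
Offset 3: leading byte 0xF1 = 11110001 → 4-byte char #2 = F1 AB 8A B6.
Offset 7: leading byte 0xE1 = 11100001 → 3-byte char #3 = E1 87 92.
Offset 10: leading byte 0xD2 = 11010010 → 2-byte char #4 = D2 81.
Offset 12: leading byte 0xF2 = 11110010 → 4-byte char #5 = F2 8E BD 97.
Offset 16: leading byte 0xE8 = 11101000 → 3-byte char #6 = E8 9B 9A.
Offset 19: leading byte 0xCC = 11001100 → 2-byte char #7 = CC AA.
Offset 21: leading byte 0xC5 = 11000101 → 2-byte char #8 = C5 95.
Leading byte 0xC5 = 11000101 matches 110xxxxx → 2-byte sequence.
Byte 1: 0xC5 = 11000101, payload 00101 (5 bits).
Byte 2: 0x95 = 10010101 (10xxxxxx ✓), payload 010101.
Concatenate: 00101010101 = 0x155 (11 bits → U+0155).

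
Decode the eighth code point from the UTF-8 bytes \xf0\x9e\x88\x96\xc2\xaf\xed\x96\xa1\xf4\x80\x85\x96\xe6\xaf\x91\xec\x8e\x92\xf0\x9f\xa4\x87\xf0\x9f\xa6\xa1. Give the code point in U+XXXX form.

Offset 0: leading byte 0xF0 = 11110000 → 4-byte char #1 = F0 9E 88 96.
Offset 4: leading byte 0xC2 = 11000010 → 2-byte char #2 = C2 AF.
Offset 6: leading byte 0xED = 11101101 → 3-byte char #3 = ED 96 A1.
Offset 9: leading byte 0xF4 = 11110100 → 4-byte char #4 = F4 80 85 96.
Offset 13: leading byte 0xE6 = 11100110 → 3-byte char #5 = E6 AF 91.
Offset 16: leading byte 0xEC = 11101100 → 3-byte char #6 = EC 8E 92.
Offset 19: leading byte 0xF0 = 11110000 → 4-byte char #7 = F0 9F A4 87.
Offset 23: leading byte 0xF0 = 11110000 → 4-byte char #8 = F0 9F A6 A1.
Leading byte 0xF0 = 11110000 matches 11110xxx → 4-byte sequence.
Byte 1: 0xF0 = 11110000, payload 000 (3 bits).
Byte 2: 0x9F = 10011111 (10xxxxxx ✓), payload 011111.
Byte 3: 0xA6 = 10100110 (10xxxxxx ✓), payload 100110.
Byte 4: 0xA1 = 10100001 (10xxxxxx ✓), payload 100001.
Concatenate: 000011111100110100001 = 0x1F9A1 (21 bits → U+1F9A1).

U+1F9A1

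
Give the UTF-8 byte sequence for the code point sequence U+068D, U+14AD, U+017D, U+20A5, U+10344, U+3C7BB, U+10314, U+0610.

U+068D: 2-byte form → DA 8D.
U+14AD: 3-byte form → E1 92 AD.
U+017D: 2-byte form → C5 BD.
U+20A5: 3-byte form → E2 82 A5.
U+10344: 4-byte form → F0 90 8D 84.
U+3C7BB: 4-byte form → F0 BC 9E BB.
U+10314: 4-byte form → F0 90 8C 94.
U+0610: 2-byte form → D8 90.
Concatenated (24 bytes): DA 8D E1 92 AD C5 BD E2 82 A5 F0 90 8D 84 F0 BC 9E BB F0 90 8C 94 D8 90.

DA 8D E1 92 AD C5 BD E2 82 A5 F0 90 8D 84 F0 BC 9E BB F0 90 8C 94 D8 90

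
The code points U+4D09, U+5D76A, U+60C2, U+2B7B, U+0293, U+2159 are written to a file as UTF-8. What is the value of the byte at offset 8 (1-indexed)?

1-indexed offset 8 is 0-indexed offset 7.
U+4D09 → 3-byte form E4 B4 89 at offsets 0–2.
U+5D76A → 4-byte form F1 9D 9D AA at offsets 3–6.
U+60C2 → 3-byte form E6 83 82 at offsets 7–9.
Offset 7 falls in char 3's range; it's byte 1 of E6 83 82 = 0xE6.

0xE6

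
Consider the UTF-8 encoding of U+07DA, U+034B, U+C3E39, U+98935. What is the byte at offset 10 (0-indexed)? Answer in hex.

U+07DA → 2-byte form DF 9A at offsets 0–1.
U+034B → 2-byte form CD 8B at offsets 2–3.
U+C3E39 → 4-byte form F3 83 B8 B9 at offsets 4–7.
U+98935 → 4-byte form F2 98 A4 B5 at offsets 8–11.
Offset 10 falls in char 4's range; it's byte 3 of F2 98 A4 B5 = 0xA4.

0xA4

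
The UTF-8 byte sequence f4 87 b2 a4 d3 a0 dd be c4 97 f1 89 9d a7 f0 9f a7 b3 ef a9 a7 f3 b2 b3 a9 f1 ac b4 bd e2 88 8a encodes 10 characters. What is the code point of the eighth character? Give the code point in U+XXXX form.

U+F2CE9

Offset 0: leading byte 0xF4 = 11110100 → 4-byte char #1 = F4 87 B2 A4.
Offset 4: leading byte 0xD3 = 11010011 → 2-byte char #2 = D3 A0.
Offset 6: leading byte 0xDD = 11011101 → 2-byte char #3 = DD BE.
Offset 8: leading byte 0xC4 = 11000100 → 2-byte char #4 = C4 97.
Offset 10: leading byte 0xF1 = 11110001 → 4-byte char #5 = F1 89 9D A7.
Offset 14: leading byte 0xF0 = 11110000 → 4-byte char #6 = F0 9F A7 B3.
Offset 18: leading byte 0xEF = 11101111 → 3-byte char #7 = EF A9 A7.
Offset 21: leading byte 0xF3 = 11110011 → 4-byte char #8 = F3 B2 B3 A9.
Leading byte 0xF3 = 11110011 matches 11110xxx → 4-byte sequence.
Byte 1: 0xF3 = 11110011, payload 011 (3 bits).
Byte 2: 0xB2 = 10110010 (10xxxxxx ✓), payload 110010.
Byte 3: 0xB3 = 10110011 (10xxxxxx ✓), payload 110011.
Byte 4: 0xA9 = 10101001 (10xxxxxx ✓), payload 101001.
Concatenate: 011110010110011101001 = 0xF2CE9 (21 bits → U+F2CE9).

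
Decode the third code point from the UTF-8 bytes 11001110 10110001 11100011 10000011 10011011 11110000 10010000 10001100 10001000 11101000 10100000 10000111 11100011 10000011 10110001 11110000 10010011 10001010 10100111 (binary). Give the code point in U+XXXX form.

Offset 0: leading byte 0xCE = 11001110 → 2-byte char #1 = CE B1.
Offset 2: leading byte 0xE3 = 11100011 → 3-byte char #2 = E3 83 9B.
Offset 5: leading byte 0xF0 = 11110000 → 4-byte char #3 = F0 90 8C 88.
Leading byte 0xF0 = 11110000 matches 11110xxx → 4-byte sequence.
Byte 1: 0xF0 = 11110000, payload 000 (3 bits).
Byte 2: 0x90 = 10010000 (10xxxxxx ✓), payload 010000.
Byte 3: 0x8C = 10001100 (10xxxxxx ✓), payload 001100.
Byte 4: 0x88 = 10001000 (10xxxxxx ✓), payload 001000.
Concatenate: 000010000001100001000 = 0x10308 (21 bits → U+10308).

U+10308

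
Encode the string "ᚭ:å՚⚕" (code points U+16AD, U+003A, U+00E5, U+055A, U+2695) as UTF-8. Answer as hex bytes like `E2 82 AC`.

E1 9A AD 3A C3 A5 D5 9A E2 9A 95

U+16AD: 3-byte form → E1 9A AD.
U+003A: 1-byte form → 3A.
U+00E5: 2-byte form → C3 A5.
U+055A: 2-byte form → D5 9A.
U+2695: 3-byte form → E2 9A 95.
Concatenated (11 bytes): E1 9A AD 3A C3 A5 D5 9A E2 9A 95.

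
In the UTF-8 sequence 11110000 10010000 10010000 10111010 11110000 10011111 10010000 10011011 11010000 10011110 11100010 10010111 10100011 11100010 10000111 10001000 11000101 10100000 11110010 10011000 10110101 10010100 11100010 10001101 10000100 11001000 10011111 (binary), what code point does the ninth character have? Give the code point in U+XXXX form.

Offset 0: leading byte 0xF0 = 11110000 → 4-byte char #1 = F0 90 90 BA.
Offset 4: leading byte 0xF0 = 11110000 → 4-byte char #2 = F0 9F 90 9B.
Offset 8: leading byte 0xD0 = 11010000 → 2-byte char #3 = D0 9E.
Offset 10: leading byte 0xE2 = 11100010 → 3-byte char #4 = E2 97 A3.
Offset 13: leading byte 0xE2 = 11100010 → 3-byte char #5 = E2 87 88.
Offset 16: leading byte 0xC5 = 11000101 → 2-byte char #6 = C5 A0.
Offset 18: leading byte 0xF2 = 11110010 → 4-byte char #7 = F2 98 B5 94.
Offset 22: leading byte 0xE2 = 11100010 → 3-byte char #8 = E2 8D 84.
Offset 25: leading byte 0xC8 = 11001000 → 2-byte char #9 = C8 9F.
Leading byte 0xC8 = 11001000 matches 110xxxxx → 2-byte sequence.
Byte 1: 0xC8 = 11001000, payload 01000 (5 bits).
Byte 2: 0x9F = 10011111 (10xxxxxx ✓), payload 011111.
Concatenate: 01000011111 = 0x21F (11 bits → U+021F).

U+021F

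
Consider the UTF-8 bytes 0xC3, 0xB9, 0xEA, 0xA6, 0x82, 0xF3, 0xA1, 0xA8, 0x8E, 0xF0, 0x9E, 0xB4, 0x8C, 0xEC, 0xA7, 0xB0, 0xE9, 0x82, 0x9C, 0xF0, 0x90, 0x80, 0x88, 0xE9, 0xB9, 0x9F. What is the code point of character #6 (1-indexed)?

Offset 0: leading byte 0xC3 = 11000011 → 2-byte char #1 = C3 B9.
Offset 2: leading byte 0xEA = 11101010 → 3-byte char #2 = EA A6 82.
Offset 5: leading byte 0xF3 = 11110011 → 4-byte char #3 = F3 A1 A8 8E.
Offset 9: leading byte 0xF0 = 11110000 → 4-byte char #4 = F0 9E B4 8C.
Offset 13: leading byte 0xEC = 11101100 → 3-byte char #5 = EC A7 B0.
Offset 16: leading byte 0xE9 = 11101001 → 3-byte char #6 = E9 82 9C.
Leading byte 0xE9 = 11101001 matches 1110xxxx → 3-byte sequence.
Byte 1: 0xE9 = 11101001, payload 1001 (4 bits).
Byte 2: 0x82 = 10000010 (10xxxxxx ✓), payload 000010.
Byte 3: 0x9C = 10011100 (10xxxxxx ✓), payload 011100.
Concatenate: 1001000010011100 = 0x909C (16 bits → U+909C).

U+909C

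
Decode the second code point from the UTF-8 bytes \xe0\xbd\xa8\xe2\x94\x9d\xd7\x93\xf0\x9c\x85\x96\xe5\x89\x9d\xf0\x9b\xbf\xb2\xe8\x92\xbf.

U+251D

Offset 0: leading byte 0xE0 = 11100000 → 3-byte char #1 = E0 BD A8.
Offset 3: leading byte 0xE2 = 11100010 → 3-byte char #2 = E2 94 9D.
Leading byte 0xE2 = 11100010 matches 1110xxxx → 3-byte sequence.
Byte 1: 0xE2 = 11100010, payload 0010 (4 bits).
Byte 2: 0x94 = 10010100 (10xxxxxx ✓), payload 010100.
Byte 3: 0x9D = 10011101 (10xxxxxx ✓), payload 011101.
Concatenate: 0010010100011101 = 0x251D (16 bits → U+251D).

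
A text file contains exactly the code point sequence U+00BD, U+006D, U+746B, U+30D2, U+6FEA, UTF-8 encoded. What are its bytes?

C2 BD 6D E7 91 AB E3 83 92 E6 BF AA

U+00BD: 2-byte form → C2 BD.
U+006D: 1-byte form → 6D.
U+746B: 3-byte form → E7 91 AB.
U+30D2: 3-byte form → E3 83 92.
U+6FEA: 3-byte form → E6 BF AA.
Concatenated (12 bytes): C2 BD 6D E7 91 AB E3 83 92 E6 BF AA.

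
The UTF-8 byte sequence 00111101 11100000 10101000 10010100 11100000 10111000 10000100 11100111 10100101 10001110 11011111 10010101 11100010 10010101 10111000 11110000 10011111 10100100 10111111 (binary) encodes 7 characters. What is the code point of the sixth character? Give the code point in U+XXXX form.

Offset 0: leading byte 0x3D = 00111101 → 1-byte char #1 = 3D.
Offset 1: leading byte 0xE0 = 11100000 → 3-byte char #2 = E0 A8 94.
Offset 4: leading byte 0xE0 = 11100000 → 3-byte char #3 = E0 B8 84.
Offset 7: leading byte 0xE7 = 11100111 → 3-byte char #4 = E7 A5 8E.
Offset 10: leading byte 0xDF = 11011111 → 2-byte char #5 = DF 95.
Offset 12: leading byte 0xE2 = 11100010 → 3-byte char #6 = E2 95 B8.
Leading byte 0xE2 = 11100010 matches 1110xxxx → 3-byte sequence.
Byte 1: 0xE2 = 11100010, payload 0010 (4 bits).
Byte 2: 0x95 = 10010101 (10xxxxxx ✓), payload 010101.
Byte 3: 0xB8 = 10111000 (10xxxxxx ✓), payload 111000.
Concatenate: 0010010101111000 = 0x2578 (16 bits → U+2578).

U+2578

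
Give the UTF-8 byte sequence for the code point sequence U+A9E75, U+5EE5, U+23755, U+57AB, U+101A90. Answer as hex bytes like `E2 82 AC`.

U+A9E75: 4-byte form → F2 A9 B9 B5.
U+5EE5: 3-byte form → E5 BB A5.
U+23755: 4-byte form → F0 A3 9D 95.
U+57AB: 3-byte form → E5 9E AB.
U+101A90: 4-byte form → F4 81 AA 90.
Concatenated (18 bytes): F2 A9 B9 B5 E5 BB A5 F0 A3 9D 95 E5 9E AB F4 81 AA 90.

F2 A9 B9 B5 E5 BB A5 F0 A3 9D 95 E5 9E AB F4 81 AA 90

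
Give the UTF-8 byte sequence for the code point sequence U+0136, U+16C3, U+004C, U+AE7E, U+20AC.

U+0136: 2-byte form → C4 B6.
U+16C3: 3-byte form → E1 9B 83.
U+004C: 1-byte form → 4C.
U+AE7E: 3-byte form → EA B9 BE.
U+20AC: 3-byte form → E2 82 AC.
Concatenated (12 bytes): C4 B6 E1 9B 83 4C EA B9 BE E2 82 AC.

C4 B6 E1 9B 83 4C EA B9 BE E2 82 AC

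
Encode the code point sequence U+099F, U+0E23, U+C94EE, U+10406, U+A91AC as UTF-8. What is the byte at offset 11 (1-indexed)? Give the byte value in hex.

1-indexed offset 11 is 0-indexed offset 10.
U+099F → 3-byte form E0 A6 9F at offsets 0–2.
U+0E23 → 3-byte form E0 B8 A3 at offsets 3–5.
U+C94EE → 4-byte form F3 89 93 AE at offsets 6–9.
U+10406 → 4-byte form F0 90 90 86 at offsets 10–13.
Offset 10 falls in char 4's range; it's byte 1 of F0 90 90 86 = 0xF0.

0xF0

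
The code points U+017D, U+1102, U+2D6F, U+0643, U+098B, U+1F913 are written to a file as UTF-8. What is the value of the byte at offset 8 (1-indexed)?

0xAF

1-indexed offset 8 is 0-indexed offset 7.
U+017D → 2-byte form C5 BD at offsets 0–1.
U+1102 → 3-byte form E1 84 82 at offsets 2–4.
U+2D6F → 3-byte form E2 B5 AF at offsets 5–7.
Offset 7 falls in char 3's range; it's byte 3 of E2 B5 AF = 0xAF.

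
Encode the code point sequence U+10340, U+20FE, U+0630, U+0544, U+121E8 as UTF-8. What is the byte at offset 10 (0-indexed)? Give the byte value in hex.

0x84

U+10340 → 4-byte form F0 90 8D 80 at offsets 0–3.
U+20FE → 3-byte form E2 83 BE at offsets 4–6.
U+0630 → 2-byte form D8 B0 at offsets 7–8.
U+0544 → 2-byte form D5 84 at offsets 9–10.
Offset 10 falls in char 4's range; it's byte 2 of D5 84 = 0x84.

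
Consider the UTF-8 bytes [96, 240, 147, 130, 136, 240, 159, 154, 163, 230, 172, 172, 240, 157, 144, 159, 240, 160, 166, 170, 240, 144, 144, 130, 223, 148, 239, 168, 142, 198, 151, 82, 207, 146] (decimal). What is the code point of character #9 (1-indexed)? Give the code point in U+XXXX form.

U+FA0E

Offset 0: leading byte 0x60 = 01100000 → 1-byte char #1 = 60.
Offset 1: leading byte 0xF0 = 11110000 → 4-byte char #2 = F0 93 82 88.
Offset 5: leading byte 0xF0 = 11110000 → 4-byte char #3 = F0 9F 9A A3.
Offset 9: leading byte 0xE6 = 11100110 → 3-byte char #4 = E6 AC AC.
Offset 12: leading byte 0xF0 = 11110000 → 4-byte char #5 = F0 9D 90 9F.
Offset 16: leading byte 0xF0 = 11110000 → 4-byte char #6 = F0 A0 A6 AA.
Offset 20: leading byte 0xF0 = 11110000 → 4-byte char #7 = F0 90 90 82.
Offset 24: leading byte 0xDF = 11011111 → 2-byte char #8 = DF 94.
Offset 26: leading byte 0xEF = 11101111 → 3-byte char #9 = EF A8 8E.
Leading byte 0xEF = 11101111 matches 1110xxxx → 3-byte sequence.
Byte 1: 0xEF = 11101111, payload 1111 (4 bits).
Byte 2: 0xA8 = 10101000 (10xxxxxx ✓), payload 101000.
Byte 3: 0x8E = 10001110 (10xxxxxx ✓), payload 001110.
Concatenate: 1111101000001110 = 0xFA0E (16 bits → U+FA0E).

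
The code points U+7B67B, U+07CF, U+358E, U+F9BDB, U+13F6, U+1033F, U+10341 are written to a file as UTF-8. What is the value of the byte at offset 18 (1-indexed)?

0x90

1-indexed offset 18 is 0-indexed offset 17.
U+7B67B → 4-byte form F1 BB 99 BB at offsets 0–3.
U+07CF → 2-byte form DF 8F at offsets 4–5.
U+358E → 3-byte form E3 96 8E at offsets 6–8.
U+F9BDB → 4-byte form F3 B9 AF 9B at offsets 9–12.
U+13F6 → 3-byte form E1 8F B6 at offsets 13–15.
U+1033F → 4-byte form F0 90 8C BF at offsets 16–19.
Offset 17 falls in char 6's range; it's byte 2 of F0 90 8C BF = 0x90.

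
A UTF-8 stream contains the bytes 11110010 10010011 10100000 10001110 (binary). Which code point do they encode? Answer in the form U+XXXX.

Leading byte 0xF2 = 11110010 matches 11110xxx → 4-byte sequence.
Byte 1: 0xF2 = 11110010, payload 010 (3 bits).
Byte 2: 0x93 = 10010011 (10xxxxxx ✓), payload 010011.
Byte 3: 0xA0 = 10100000 (10xxxxxx ✓), payload 100000.
Byte 4: 0x8E = 10001110 (10xxxxxx ✓), payload 001110.
Concatenate: 010010011100000001110 = 0x9380E (21 bits → U+9380E).

U+9380E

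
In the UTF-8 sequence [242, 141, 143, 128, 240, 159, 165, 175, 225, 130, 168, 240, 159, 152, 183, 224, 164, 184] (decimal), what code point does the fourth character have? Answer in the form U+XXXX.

Offset 0: leading byte 0xF2 = 11110010 → 4-byte char #1 = F2 8D 8F 80.
Offset 4: leading byte 0xF0 = 11110000 → 4-byte char #2 = F0 9F A5 AF.
Offset 8: leading byte 0xE1 = 11100001 → 3-byte char #3 = E1 82 A8.
Offset 11: leading byte 0xF0 = 11110000 → 4-byte char #4 = F0 9F 98 B7.
Leading byte 0xF0 = 11110000 matches 11110xxx → 4-byte sequence.
Byte 1: 0xF0 = 11110000, payload 000 (3 bits).
Byte 2: 0x9F = 10011111 (10xxxxxx ✓), payload 011111.
Byte 3: 0x98 = 10011000 (10xxxxxx ✓), payload 011000.
Byte 4: 0xB7 = 10110111 (10xxxxxx ✓), payload 110111.
Concatenate: 000011111011000110111 = 0x1F637 (21 bits → U+1F637).

U+1F637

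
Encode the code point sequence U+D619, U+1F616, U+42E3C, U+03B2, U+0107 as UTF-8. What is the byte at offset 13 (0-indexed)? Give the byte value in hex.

0xC4

U+D619 → 3-byte form ED 98 99 at offsets 0–2.
U+1F616 → 4-byte form F0 9F 98 96 at offsets 3–6.
U+42E3C → 4-byte form F1 82 B8 BC at offsets 7–10.
U+03B2 → 2-byte form CE B2 at offsets 11–12.
U+0107 → 2-byte form C4 87 at offsets 13–14.
Offset 13 falls in char 5's range; it's byte 1 of C4 87 = 0xC4.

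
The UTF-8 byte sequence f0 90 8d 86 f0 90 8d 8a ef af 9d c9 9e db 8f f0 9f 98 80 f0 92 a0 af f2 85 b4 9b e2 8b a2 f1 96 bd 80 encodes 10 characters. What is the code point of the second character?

U+1034A

Offset 0: leading byte 0xF0 = 11110000 → 4-byte char #1 = F0 90 8D 86.
Offset 4: leading byte 0xF0 = 11110000 → 4-byte char #2 = F0 90 8D 8A.
Leading byte 0xF0 = 11110000 matches 11110xxx → 4-byte sequence.
Byte 1: 0xF0 = 11110000, payload 000 (3 bits).
Byte 2: 0x90 = 10010000 (10xxxxxx ✓), payload 010000.
Byte 3: 0x8D = 10001101 (10xxxxxx ✓), payload 001101.
Byte 4: 0x8A = 10001010 (10xxxxxx ✓), payload 001010.
Concatenate: 000010000001101001010 = 0x1034A (21 bits → U+1034A).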